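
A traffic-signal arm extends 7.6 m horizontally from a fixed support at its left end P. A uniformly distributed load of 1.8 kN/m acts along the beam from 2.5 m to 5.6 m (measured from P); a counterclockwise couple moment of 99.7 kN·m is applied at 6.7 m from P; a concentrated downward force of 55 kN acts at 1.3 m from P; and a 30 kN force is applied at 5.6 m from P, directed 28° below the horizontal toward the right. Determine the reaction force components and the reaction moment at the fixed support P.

Resultant of the distributed load: 1.8 × 3.1 = 5.58 kN at 4.05 m from P.
ΣF_x = 0: P_x + 30·cos28° = 0 → P_x = -26.49 kN.
ΣF_y = 0: P_y − 1.8·3.1 − 55 − 30·sin28° = 0 → P_y = 74.66 kN.
ΣM about P: M_P − (1.8·3.1)·4.05 + 99.7 − 55·1.3 − 30·sin28°·5.6 = 0 → M_P = 73.27 kN·m.

P_x = -26.49 kN, P_y = 74.66 kN, M_P = 73.27 kN·m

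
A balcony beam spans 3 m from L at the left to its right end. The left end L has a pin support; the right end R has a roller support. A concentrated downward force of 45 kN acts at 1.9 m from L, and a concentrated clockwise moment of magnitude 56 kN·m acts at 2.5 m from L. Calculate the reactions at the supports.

L_x = 0, L_y = -2.167 kN, R_y = 47.17 kN

Moments about L: R_y·3 − 45·1.9 − 56 = 0 → R_y = 141.5/3 = 47.1667 ≈ 47.17 kN.
ΣF_y = 0: L_y + 47.1667 − 45 = 0 → L_y = -2.167 kN.
ΣF_x = 0: no horizontal applied forces, so L_x = 0.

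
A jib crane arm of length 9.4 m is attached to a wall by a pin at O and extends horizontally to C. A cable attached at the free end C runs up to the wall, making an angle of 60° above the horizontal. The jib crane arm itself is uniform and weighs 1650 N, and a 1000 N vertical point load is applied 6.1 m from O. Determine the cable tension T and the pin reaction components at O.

T = 1702 N, O_x = 851.0 N, O_y = 1176 N

ΣM about O: T·sin60°·9.4 − 1650·4.7 − 1000·6.1 = 0 → T = 13855/(9.4·0.866025) = 1701.96 ≈ 1702 N.
ΣF_x = 0: O_x − T·cos60° = 0 → O_x = 1701.96 × 0.5 = 851.0 N.
ΣF_y = 0: O_y + T·sin60° − 1650 − 1000 = 0 → O_y = 2650 − 1701.96 × 0.866025 = 1176 N.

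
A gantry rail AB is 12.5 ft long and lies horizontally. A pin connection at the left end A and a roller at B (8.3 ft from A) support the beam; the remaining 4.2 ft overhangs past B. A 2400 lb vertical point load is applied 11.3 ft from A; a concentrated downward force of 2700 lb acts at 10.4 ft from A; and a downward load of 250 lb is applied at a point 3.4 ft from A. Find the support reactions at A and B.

A_x = 0, A_y = -1403 lb, B_y = 6753 lb

Taking moments about A: B_y·8.3 − 2400·11.3 − 2700·10.4 − 250·3.4 = 0 → B_y = 56050/8.3 = 6753.01 ≈ 6753 lb.
ΣF_y = 0: A_y + 6753.01 − 2400 − 2700 − 250 = 0 → A_y = -1403 lb.
ΣF_x = 0: no horizontal applied forces, so A_x = 0.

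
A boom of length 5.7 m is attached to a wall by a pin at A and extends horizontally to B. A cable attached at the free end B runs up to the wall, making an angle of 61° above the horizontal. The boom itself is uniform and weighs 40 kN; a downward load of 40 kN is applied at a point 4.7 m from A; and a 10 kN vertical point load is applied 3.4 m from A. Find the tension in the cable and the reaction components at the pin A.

T = 67.40 kN, A_x = 32.68 kN, A_y = 31.05 kN

ΣM about A: T·sin61°·5.7 − 40·2.85 − 40·4.7 − 10·3.4 = 0 → T = 336/(5.7·0.87462) = 67.3977 ≈ 67.40 kN.
ΣF_x = 0: A_x − T·cos61° = 0 → A_x = 67.3977 × 0.48481 = 32.68 kN.
ΣF_y = 0: A_y + T·sin61° − 40 − 40 − 10 = 0 → A_y = 90 − 67.3977 × 0.87462 = 31.05 kN.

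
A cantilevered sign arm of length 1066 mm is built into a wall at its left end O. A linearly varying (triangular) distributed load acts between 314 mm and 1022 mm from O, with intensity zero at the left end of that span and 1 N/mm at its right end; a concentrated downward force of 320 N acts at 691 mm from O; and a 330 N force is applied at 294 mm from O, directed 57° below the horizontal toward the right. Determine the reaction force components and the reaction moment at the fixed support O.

Resultant of the triangular load: ½ × 1 × 708 = 354 N, acting at 786 mm from O (one-third of the span from the peak).
ΣF_x = 0: O_x + 330·cos57° = 0 → O_x = -179.7 N.
ΣF_y = 0: O_y − ½·1·708 − 320 − 330·sin57° = 0 → O_y = 950.8 N.
ΣM about O: M_O − (½·1·708)·786 − 320·691 − 330·sin57°·294 = 0 → M_O = 580700 N·mm.

O_x = -179.7 N, O_y = 950.8 N, M_O = 580700 N·mm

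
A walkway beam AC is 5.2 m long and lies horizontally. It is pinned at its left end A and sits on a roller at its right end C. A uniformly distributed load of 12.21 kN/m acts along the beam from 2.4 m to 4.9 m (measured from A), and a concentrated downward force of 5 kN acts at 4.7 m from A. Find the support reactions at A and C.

Resultant of the distributed load: 12.21 × 2.5 = 30.525 kN at 3.65 m from A.
Taking moments about A: C_y·5.2 − (12.21·2.5)·3.65 − 5·4.7 = 0 → C_y = 134.91625/5.2 = 25.9454 ≈ 25.95 kN.
ΣF_y = 0: A_y + 25.9454 − 12.21·2.5 − 5 = 0 → A_y = 9.580 kN.
ΣF_x = 0: no horizontal applied forces, so A_x = 0.

A_x = 0, A_y = 9.580 kN, C_y = 25.95 kN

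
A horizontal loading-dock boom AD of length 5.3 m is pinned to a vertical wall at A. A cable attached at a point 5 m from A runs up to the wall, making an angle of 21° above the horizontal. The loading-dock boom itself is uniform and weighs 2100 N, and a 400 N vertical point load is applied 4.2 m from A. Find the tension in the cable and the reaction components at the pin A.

T = 4043 N, A_x = 3775 N, A_y = 1051 N

ΣM about A: T·sin21°·5 − 2100·2.65 − 400·4.2 = 0 → T = 7245/(5·0.358368) = 4043.33 ≈ 4043 N.
ΣF_x = 0: A_x − T·cos21° = 0 → A_x = 4043.33 × 0.93358 = 3775 N.
ΣF_y = 0: A_y + T·sin21° − 2100 − 400 = 0 → A_y = 2500 − 4043.33 × 0.358368 = 1051 N.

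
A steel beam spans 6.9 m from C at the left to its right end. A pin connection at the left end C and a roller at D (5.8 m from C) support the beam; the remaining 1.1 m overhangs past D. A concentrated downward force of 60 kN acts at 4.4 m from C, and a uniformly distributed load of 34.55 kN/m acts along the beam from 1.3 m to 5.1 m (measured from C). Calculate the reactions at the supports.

C_x = 0, C_y = 73.34 kN, D_y = 118.0 kN

Resultant of the distributed load: 34.55 × 3.8 = 131.29 kN at 3.2 m from C.
Taking moments about C: D_y·5.8 − 60·4.4 − (34.55·3.8)·3.2 = 0 → D_y = 684.128/5.8 = 117.953 ≈ 118.0 kN.
ΣF_y = 0: C_y + 117.953 − 60 − 34.55·3.8 = 0 → C_y = 73.34 kN.
ΣF_x = 0: no horizontal applied forces, so C_x = 0.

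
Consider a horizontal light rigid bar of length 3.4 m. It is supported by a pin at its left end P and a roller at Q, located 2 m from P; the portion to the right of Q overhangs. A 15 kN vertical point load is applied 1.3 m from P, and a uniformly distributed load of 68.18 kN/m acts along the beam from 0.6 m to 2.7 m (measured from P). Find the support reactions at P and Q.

P_x = 0, P_y = 30.31 kN, Q_y = 127.9 kN

Resultant of the distributed load: 68.18 × 2.1 = 143.178 kN at 1.65 m from P.
Taking moments about P: Q_y·2 − 15·1.3 − (68.18·2.1)·1.65 = 0 → Q_y = 255.7437/2 = 127.872 ≈ 127.9 kN.
ΣF_y = 0: P_y + 127.872 − 15 − 68.18·2.1 = 0 → P_y = 30.31 kN.
ΣF_x = 0: no horizontal applied forces, so P_x = 0.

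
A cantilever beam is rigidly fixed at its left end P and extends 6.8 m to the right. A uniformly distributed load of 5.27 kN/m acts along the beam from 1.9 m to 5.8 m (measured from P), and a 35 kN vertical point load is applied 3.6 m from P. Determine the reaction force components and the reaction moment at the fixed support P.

Resultant of the distributed load: 5.27 × 3.9 = 20.553 kN at 3.85 m from P.
ΣF_x = 0: P_x = 0.
ΣF_y = 0: P_y − 5.27·3.9 − 35 = 0 → P_y = 55.55 kN.
ΣM about P: M_P − (5.27·3.9)·3.85 − 35·3.6 = 0 → M_P = 205.1 kN·m.

P_x = 0, P_y = 55.55 kN, M_P = 205.1 kN·m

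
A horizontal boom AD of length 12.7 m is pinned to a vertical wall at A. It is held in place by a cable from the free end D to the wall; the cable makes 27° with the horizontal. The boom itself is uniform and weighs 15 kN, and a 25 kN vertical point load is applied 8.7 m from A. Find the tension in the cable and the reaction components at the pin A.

T = 54.24 kN, A_x = 48.33 kN, A_y = 15.37 kN

ΣM about A: T·sin27°·12.7 − 15·6.35 − 25·8.7 = 0 → T = 312.75/(12.7·0.45399) = 54.2435 ≈ 54.24 kN.
ΣF_x = 0: A_x − T·cos27° = 0 → A_x = 54.2435 × 0.891007 = 48.33 kN.
ΣF_y = 0: A_y + T·sin27° − 15 − 25 = 0 → A_y = 40 − 54.2435 × 0.45399 = 15.37 kN.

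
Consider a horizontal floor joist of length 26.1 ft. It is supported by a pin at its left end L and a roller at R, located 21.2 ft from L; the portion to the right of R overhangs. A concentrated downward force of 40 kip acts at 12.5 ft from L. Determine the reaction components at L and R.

ΣM about L: R_y·21.2 − 40·12.5 = 0 → R_y = 500/21.2 = 23.5849 ≈ 23.58 kip.
ΣF_y = 0: L_y + 23.5849 − 40 = 0 → L_y = 16.42 kip.
ΣF_x = 0: no horizontal applied forces, so L_x = 0.

L_x = 0, L_y = 16.42 kip, R_y = 23.58 kip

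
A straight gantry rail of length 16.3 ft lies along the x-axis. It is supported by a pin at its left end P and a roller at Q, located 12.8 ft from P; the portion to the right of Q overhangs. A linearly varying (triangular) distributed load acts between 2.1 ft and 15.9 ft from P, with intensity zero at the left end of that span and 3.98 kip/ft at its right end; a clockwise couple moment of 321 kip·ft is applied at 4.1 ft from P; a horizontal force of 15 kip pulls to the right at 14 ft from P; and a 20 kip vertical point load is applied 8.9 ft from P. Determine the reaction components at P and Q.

P_x = -15.00 kip, P_y = -15.77 kip, Q_y = 63.23 kip

Resultant of the triangular load: ½ × 3.98 × 13.8 = 27.462 kip, acting at 11.3 ft from P (one-third of the span from the peak).
ΣM about P: Q_y·12.8 − (½·3.98·13.8)·11.3 − 321 − 20·8.9 = 0 → Q_y = 809.3206/12.8 = 63.2282 ≈ 63.23 kip.
ΣF_y = 0: P_y + 63.2282 − ½·3.98·13.8 − 20 = 0 → P_y = -15.77 kip.
ΣF_x = 0: P_x + 15 = 0 → P_x = -15.00 kip.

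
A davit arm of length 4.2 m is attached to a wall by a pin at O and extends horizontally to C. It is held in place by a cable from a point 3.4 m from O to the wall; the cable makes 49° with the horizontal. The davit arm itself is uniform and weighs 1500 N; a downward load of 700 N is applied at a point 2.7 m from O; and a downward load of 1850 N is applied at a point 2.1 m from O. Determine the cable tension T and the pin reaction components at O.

T = 3478 N, O_x = 2282 N, O_y = 1425 N

ΣM about O: T·sin49°·3.4 − 1500·2.1 − 700·2.7 − 1850·2.1 = 0 → T = 8925/(3.4·0.75471) = 3478.16 ≈ 3478 N.
ΣF_x = 0: O_x − T·cos49° = 0 → O_x = 3478.16 × 0.656059 = 2282 N.
ΣF_y = 0: O_y + T·sin49° − 1500 − 700 − 1850 = 0 → O_y = 4050 − 3478.16 × 0.75471 = 1425 N.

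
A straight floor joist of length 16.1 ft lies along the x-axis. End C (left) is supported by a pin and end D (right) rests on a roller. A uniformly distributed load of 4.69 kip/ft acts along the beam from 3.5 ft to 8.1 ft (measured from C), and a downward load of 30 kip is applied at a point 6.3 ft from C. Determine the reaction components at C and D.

Resultant of the distributed load: 4.69 × 4.6 = 21.574 kip at 5.8 ft from C.
Taking moments about C: D_y·16.1 − (4.69·4.6)·5.8 − 30·6.3 = 0 → D_y = 314.1292/16.1 = 19.5111 ≈ 19.51 kip.
ΣF_y = 0: C_y + 19.5111 − 4.69·4.6 − 30 = 0 → C_y = 32.06 kip.
ΣF_x = 0: no horizontal applied forces, so C_x = 0.

C_x = 0, C_y = 32.06 kip, D_y = 19.51 kip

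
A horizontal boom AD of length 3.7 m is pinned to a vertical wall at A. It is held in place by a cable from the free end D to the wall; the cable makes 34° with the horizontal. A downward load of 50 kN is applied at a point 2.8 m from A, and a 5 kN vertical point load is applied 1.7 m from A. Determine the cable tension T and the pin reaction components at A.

ΣM about A: T·sin34°·3.7 − 50·2.8 − 5·1.7 = 0 → T = 148.5/(3.7·0.559193) = 71.7733 ≈ 71.77 kN.
ΣF_x = 0: A_x − T·cos34° = 0 → A_x = 71.7733 × 0.829038 = 59.50 kN.
ΣF_y = 0: A_y + T·sin34° − 50 − 5 = 0 → A_y = 55 − 71.7733 × 0.559193 = 14.86 kN.

T = 71.77 kN, A_x = 59.50 kN, A_y = 14.86 kN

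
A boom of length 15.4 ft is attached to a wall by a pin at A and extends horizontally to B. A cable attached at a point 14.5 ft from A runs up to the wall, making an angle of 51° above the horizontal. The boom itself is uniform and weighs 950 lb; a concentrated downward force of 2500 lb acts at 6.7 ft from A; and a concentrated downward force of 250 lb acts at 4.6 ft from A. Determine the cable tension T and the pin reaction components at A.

ΣM about A: T·sin51°·14.5 − 950·7.7 − 2500·6.7 − 250·4.6 = 0 → T = 25215/(14.5·0.777146) = 2237.63 ≈ 2238 lb.
ΣF_x = 0: A_x − T·cos51° = 0 → A_x = 2237.63 × 0.62932 = 1408 lb.
ΣF_y = 0: A_y + T·sin51° − 950 − 2500 − 250 = 0 → A_y = 3700 − 2237.63 × 0.777146 = 1961 lb.

T = 2238 lb, A_x = 1408 lb, A_y = 1961 lb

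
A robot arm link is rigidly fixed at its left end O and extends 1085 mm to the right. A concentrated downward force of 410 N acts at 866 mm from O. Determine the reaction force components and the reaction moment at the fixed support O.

O_x = 0, O_y = 410.0 N, M_O = 355100 N·mm

ΣF_x = 0: O_x = 0.
ΣF_y = 0: O_y − 410 = 0 → O_y = 410.0 N.
ΣM about O: M_O − 410·866 = 0 → M_O = 355100 N·mm.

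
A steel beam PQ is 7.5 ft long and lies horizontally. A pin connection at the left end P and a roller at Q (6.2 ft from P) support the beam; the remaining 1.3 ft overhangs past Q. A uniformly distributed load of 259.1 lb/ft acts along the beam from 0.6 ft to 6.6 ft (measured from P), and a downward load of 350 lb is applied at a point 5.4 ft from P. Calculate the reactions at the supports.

P_x = 0, P_y = 697.1 lb, Q_y = 1208 lb

Resultant of the distributed load: 259.1 × 6 = 1554.6 lb at 3.6 ft from P.
ΣM about P: Q_y·6.2 − (259.1·6)·3.6 − 350·5.4 = 0 → Q_y = 7486.56/6.2 = 1207.51 ≈ 1208 lb.
ΣF_y = 0: P_y + 1207.51 − 259.1·6 − 350 = 0 → P_y = 697.1 lb.
ΣF_x = 0: no horizontal applied forces, so P_x = 0.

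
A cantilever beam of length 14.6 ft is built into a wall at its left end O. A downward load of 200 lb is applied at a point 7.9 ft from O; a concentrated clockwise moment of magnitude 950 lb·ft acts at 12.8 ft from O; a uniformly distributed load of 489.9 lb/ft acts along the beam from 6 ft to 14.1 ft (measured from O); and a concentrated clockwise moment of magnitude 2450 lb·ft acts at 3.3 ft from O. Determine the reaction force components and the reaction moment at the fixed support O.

Resultant of the distributed load: 489.9 × 8.1 = 3968.19 lb at 10.05 ft from O.
ΣF_x = 0: O_x = 0.
ΣF_y = 0: O_y − 200 − 489.9·8.1 = 0 → O_y = 4168 lb.
ΣM about O: M_O − 200·7.9 − 950 − (489.9·8.1)·10.05 − 2450 = 0 → M_O = 44860 lb·ft.

O_x = 0, O_y = 4168 lb, M_O = 44860 lb·ft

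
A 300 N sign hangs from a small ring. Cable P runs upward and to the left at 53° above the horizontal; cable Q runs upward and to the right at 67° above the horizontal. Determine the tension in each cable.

ΣF_x = 0: −T_P·cos53° + T_Q·cos67° = 0 → T_Q = 1.54023·T_P.
ΣF_y = 0: T_P·sin53° + T_Q·sin67° = 300.
Substitute: T_P·(0.798636 + 1.54023·0.920505) = 300 → T_P = 135.353 ≈ 135.4 N.
Then T_Q = 1.54023 × 135.353 = 208.5 N.

T_P = 135.4 N, T_Q = 208.5 N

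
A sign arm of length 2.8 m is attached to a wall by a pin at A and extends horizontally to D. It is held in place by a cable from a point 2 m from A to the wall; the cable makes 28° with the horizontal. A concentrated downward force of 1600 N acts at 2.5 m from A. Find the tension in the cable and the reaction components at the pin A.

T = 4260 N, A_x = 3761 N, A_y = -400.0 N

ΣM about A: T·sin28°·2 − 1600·2.5 = 0 → T = 4000/(2·0.469472) = 4260.1 ≈ 4260 N.
ΣF_x = 0: A_x − T·cos28° = 0 → A_x = 4260.1 × 0.882948 = 3761 N.
ΣF_y = 0: A_y + T·sin28° − 1600 = 0 → A_y = 1600 − 4260.1 × 0.469472 = -400.0 N.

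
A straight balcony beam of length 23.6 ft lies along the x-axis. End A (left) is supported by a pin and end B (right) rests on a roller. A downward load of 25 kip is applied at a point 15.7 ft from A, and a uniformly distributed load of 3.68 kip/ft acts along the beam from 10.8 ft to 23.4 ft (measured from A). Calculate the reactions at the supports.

Resultant of the distributed load: 3.68 × 12.6 = 46.368 kip at 17.1 ft from A.
Moments about A: B_y·23.6 − 25·15.7 − (3.68·12.6)·17.1 = 0 → B_y = 1185.3928/23.6 = 50.2285 ≈ 50.23 kip.
ΣF_y = 0: A_y + 50.2285 − 25 − 3.68·12.6 = 0 → A_y = 21.14 kip.
ΣF_x = 0: no horizontal applied forces, so A_x = 0.

A_x = 0, A_y = 21.14 kip, B_y = 50.23 kip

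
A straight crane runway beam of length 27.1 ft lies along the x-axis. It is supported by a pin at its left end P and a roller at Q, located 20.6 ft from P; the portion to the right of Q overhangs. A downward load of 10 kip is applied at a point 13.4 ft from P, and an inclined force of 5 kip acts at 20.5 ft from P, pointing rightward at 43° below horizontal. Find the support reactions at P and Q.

Taking moments about P: Q_y·20.6 − 10·13.4 − 5·sin43°·20.5 = 0 → Q_y = 203.905/20.6 = 9.8983 ≈ 9.898 kip.
ΣF_y = 0: P_y + 9.8983 − 10 − 5·sin43° = 0 → P_y = 3.512 kip.
ΣF_x = 0: P_x + 5·cos43° = 0 → P_x = -3.657 kip.

P_x = -3.657 kip, P_y = 3.512 kip, Q_y = 9.898 kip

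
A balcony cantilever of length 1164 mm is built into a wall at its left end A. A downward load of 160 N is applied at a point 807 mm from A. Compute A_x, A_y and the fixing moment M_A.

ΣF_x = 0: A_x = 0.
ΣF_y = 0: A_y − 160 = 0 → A_y = 160.0 N.
ΣM about A: M_A − 160·807 = 0 → M_A = 129100 N·mm.

A_x = 0, A_y = 160.0 N, M_A = 129100 N·mm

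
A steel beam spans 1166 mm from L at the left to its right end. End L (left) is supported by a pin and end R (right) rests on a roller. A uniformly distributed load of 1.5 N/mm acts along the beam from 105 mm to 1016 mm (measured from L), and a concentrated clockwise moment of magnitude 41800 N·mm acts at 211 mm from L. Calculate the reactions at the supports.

Resultant of the distributed load: 1.5 × 911 = 1366.5 N at 560.5 mm from L.
Moments about L: R_y·1166 − (1.5·911)·560.5 − 41800 = 0 → R_y = 807723.25/1166 = 692.73 ≈ 692.7 N.
ΣF_y = 0: L_y + 692.73 − 1.5·911 = 0 → L_y = 673.8 N.
ΣF_x = 0: no horizontal applied forces, so L_x = 0.

L_x = 0, L_y = 673.8 N, R_y = 692.7 N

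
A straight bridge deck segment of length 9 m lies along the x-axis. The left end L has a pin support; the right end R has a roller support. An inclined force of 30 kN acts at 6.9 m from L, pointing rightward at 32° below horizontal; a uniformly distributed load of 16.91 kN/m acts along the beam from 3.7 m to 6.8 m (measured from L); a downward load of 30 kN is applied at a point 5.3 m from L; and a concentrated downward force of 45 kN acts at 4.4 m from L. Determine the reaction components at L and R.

L_x = -25.44 kN, L_y = 60.88 kN, R_y = 82.43 kN

Resultant of the distributed load: 16.91 × 3.1 = 52.421 kN at 5.25 m from L.
Moments about L: R_y·9 − 30·sin32°·6.9 − (16.91·3.1)·5.25 − 30·5.3 − 45·4.4 = 0 → R_y = 741.904/9 = 82.4338 ≈ 82.43 kN.
ΣF_y = 0: L_y + 82.4338 − 30·sin32° − 16.91·3.1 − 30 − 45 = 0 → L_y = 60.88 kN.
ΣF_x = 0: L_x + 30·cos32° = 0 → L_x = -25.44 kN.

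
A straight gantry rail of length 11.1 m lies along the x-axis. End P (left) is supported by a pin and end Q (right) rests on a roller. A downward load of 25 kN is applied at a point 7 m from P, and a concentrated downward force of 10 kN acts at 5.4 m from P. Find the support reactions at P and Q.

P_x = 0, P_y = 14.37 kN, Q_y = 20.63 kN

Taking moments about P: Q_y·11.1 − 25·7 − 10·5.4 = 0 → Q_y = 229/11.1 = 20.6306 ≈ 20.63 kN.
ΣF_y = 0: P_y + 20.6306 − 25 − 10 = 0 → P_y = 14.37 kN.
ΣF_x = 0: no horizontal applied forces, so P_x = 0.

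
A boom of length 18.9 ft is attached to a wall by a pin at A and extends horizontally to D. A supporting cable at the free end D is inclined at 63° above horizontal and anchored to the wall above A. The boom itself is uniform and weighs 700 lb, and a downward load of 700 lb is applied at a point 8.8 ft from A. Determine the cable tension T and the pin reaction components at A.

ΣM about A: T·sin63°·18.9 − 700·9.45 − 700·8.8 = 0 → T = 12775/(18.9·0.891007) = 758.609 ≈ 758.6 lb.
ΣF_x = 0: A_x − T·cos63° = 0 → A_x = 758.609 × 0.45399 = 344.4 lb.
ΣF_y = 0: A_y + T·sin63° − 700 − 700 = 0 → A_y = 1400 − 758.609 × 0.891007 = 724.1 lb.

T = 758.6 lb, A_x = 344.4 lb, A_y = 724.1 lb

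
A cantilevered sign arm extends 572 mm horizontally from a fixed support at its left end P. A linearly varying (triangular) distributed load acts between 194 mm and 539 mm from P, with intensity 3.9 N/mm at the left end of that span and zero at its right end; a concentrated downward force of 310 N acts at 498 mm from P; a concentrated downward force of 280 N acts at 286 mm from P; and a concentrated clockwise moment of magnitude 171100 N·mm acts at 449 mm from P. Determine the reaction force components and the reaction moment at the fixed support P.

Resultant of the triangular load: ½ × 3.9 × 345 = 672.75 N, acting at 309 mm from P (one-third of the span from the peak).
ΣF_x = 0: P_x = 0.
ΣF_y = 0: P_y − ½·3.9·345 − 310 − 280 = 0 → P_y = 1263 N.
ΣM about P: M_P − (½·3.9·345)·309 − 310·498 − 280·286 − 171100 = 0 → M_P = 613400 N·mm.

P_x = 0, P_y = 1263 N, M_P = 613400 N·mm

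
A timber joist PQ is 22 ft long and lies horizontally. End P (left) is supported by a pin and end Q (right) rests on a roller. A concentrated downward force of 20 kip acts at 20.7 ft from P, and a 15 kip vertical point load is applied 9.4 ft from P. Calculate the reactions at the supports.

P_x = 0, P_y = 9.773 kip, Q_y = 25.23 kip

Taking moments about P: Q_y·22 − 20·20.7 − 15·9.4 = 0 → Q_y = 555/22 = 25.2273 ≈ 25.23 kip.
ΣF_y = 0: P_y + 25.2273 − 20 − 15 = 0 → P_y = 9.773 kip.
ΣF_x = 0: no horizontal applied forces, so P_x = 0.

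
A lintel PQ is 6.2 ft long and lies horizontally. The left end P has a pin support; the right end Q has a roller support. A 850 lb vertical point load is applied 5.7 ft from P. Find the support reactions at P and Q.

Taking moments about P: Q_y·6.2 − 850·5.7 = 0 → Q_y = 4845/6.2 = 781.452 ≈ 781.5 lb.
ΣF_y = 0: P_y + 781.452 − 850 = 0 → P_y = 68.55 lb.
ΣF_x = 0: no horizontal applied forces, so P_x = 0.

P_x = 0, P_y = 68.55 lb, Q_y = 781.5 lb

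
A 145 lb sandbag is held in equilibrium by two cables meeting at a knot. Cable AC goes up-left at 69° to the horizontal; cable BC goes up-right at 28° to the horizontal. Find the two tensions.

T_AC = 129.0 lb, T_BC = 52.35 lb

ΣF_x = 0: −T_AC·cos69° + T_BC·cos28° = 0 → T_BC = 0.405877·T_AC.
ΣF_y = 0: T_AC·sin69° + T_BC·sin28° = 145.
Substitute: T_AC·(0.93358 + 0.405877·0.469472) = 145 → T_AC = 128.989 ≈ 129.0 lb.
Then T_BC = 0.405877 × 128.989 = 52.35 lb.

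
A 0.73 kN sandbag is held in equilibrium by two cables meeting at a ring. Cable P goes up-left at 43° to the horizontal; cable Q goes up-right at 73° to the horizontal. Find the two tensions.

ΣF_x = 0: −T_P·cos43° + T_Q·cos73° = 0 → T_Q = 2.50145·T_P.
ΣF_y = 0: T_P·sin43° + T_Q·sin73° = 0.73.
Substitute: T_P·(0.681998 + 2.50145·0.956305) = 0.73 → T_P = 0.237464 ≈ 0.2375 kN.
Then T_Q = 2.50145 × 0.237464 = 0.5940 kN.

T_P = 0.2375 kN, T_Q = 0.5940 kN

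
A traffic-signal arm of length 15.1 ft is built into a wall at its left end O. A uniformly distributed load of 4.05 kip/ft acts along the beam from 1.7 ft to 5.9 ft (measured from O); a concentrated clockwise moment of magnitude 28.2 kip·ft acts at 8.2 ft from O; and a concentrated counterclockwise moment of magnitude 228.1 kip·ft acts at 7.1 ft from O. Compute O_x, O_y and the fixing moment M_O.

O_x = 0, O_y = 17.01 kip, M_O = -135.3 kip·ft

Resultant of the distributed load: 4.05 × 4.2 = 17.01 kip at 3.8 ft from O.
ΣF_x = 0: O_x = 0.
ΣF_y = 0: O_y − 4.05·4.2 = 0 → O_y = 17.01 kip.
ΣM about O: M_O − (4.05·4.2)·3.8 − 28.2 + 228.1 = 0 → M_O = -135.3 kip·ft.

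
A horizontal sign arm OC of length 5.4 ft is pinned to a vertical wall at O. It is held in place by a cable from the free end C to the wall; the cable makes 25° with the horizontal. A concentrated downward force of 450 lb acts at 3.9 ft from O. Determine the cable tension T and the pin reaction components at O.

T = 769.0 lb, O_x = 697.0 lb, O_y = 125.0 lb

ΣM about O: T·sin25°·5.4 − 450·3.9 = 0 → T = 1755/(5.4·0.422618) = 769.016 ≈ 769.0 lb.
ΣF_x = 0: O_x − T·cos25° = 0 → O_x = 769.016 × 0.906308 = 697.0 lb.
ΣF_y = 0: O_y + T·sin25° − 450 = 0 → O_y = 450 − 769.016 × 0.422618 = 125.0 lb.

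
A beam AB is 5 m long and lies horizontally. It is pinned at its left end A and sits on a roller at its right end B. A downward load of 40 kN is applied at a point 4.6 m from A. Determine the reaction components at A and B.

Moments about A: B_y·5 − 40·4.6 = 0 → B_y = 184/5 = 36.80 kN.
ΣF_y = 0: A_y + 36.8 − 40 = 0 → A_y = 3.200 kN.
ΣF_x = 0: no horizontal applied forces, so A_x = 0.

A_x = 0, A_y = 3.200 kN, B_y = 36.80 kN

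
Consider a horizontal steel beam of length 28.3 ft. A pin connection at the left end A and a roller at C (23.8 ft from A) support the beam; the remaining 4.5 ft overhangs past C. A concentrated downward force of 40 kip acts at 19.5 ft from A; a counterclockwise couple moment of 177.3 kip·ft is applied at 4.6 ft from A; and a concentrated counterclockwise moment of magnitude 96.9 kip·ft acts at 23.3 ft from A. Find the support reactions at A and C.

ΣM about A: C_y·23.8 − 40·19.5 + 177.3 + 96.9 = 0 → C_y = 505.8/23.8 = 21.2521 ≈ 21.25 kip.
ΣF_y = 0: A_y + 21.2521 − 40 = 0 → A_y = 18.75 kip.
ΣF_x = 0: no horizontal applied forces, so A_x = 0.

A_x = 0, A_y = 18.75 kip, C_y = 21.25 kip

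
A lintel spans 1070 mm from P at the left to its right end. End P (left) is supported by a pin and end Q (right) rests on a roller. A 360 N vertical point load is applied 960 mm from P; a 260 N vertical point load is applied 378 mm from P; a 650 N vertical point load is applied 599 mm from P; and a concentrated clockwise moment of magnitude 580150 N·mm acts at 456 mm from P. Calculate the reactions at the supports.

P_x = 0, P_y = -50.92 N, Q_y = 1321 N

Taking moments about P: Q_y·1070 − 360·960 − 260·378 − 650·599 − 580150 = 0 → Q_y = 1413380/1070 = 1320.92 ≈ 1321 N.
ΣF_y = 0: P_y + 1320.92 − 360 − 260 − 650 = 0 → P_y = -50.92 N.
ΣF_x = 0: no horizontal applied forces, so P_x = 0.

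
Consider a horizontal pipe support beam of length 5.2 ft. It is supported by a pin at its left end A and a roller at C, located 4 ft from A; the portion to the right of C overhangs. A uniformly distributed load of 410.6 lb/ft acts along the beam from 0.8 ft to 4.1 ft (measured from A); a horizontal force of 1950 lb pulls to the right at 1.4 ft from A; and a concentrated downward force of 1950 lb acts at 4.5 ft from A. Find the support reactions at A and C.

Resultant of the distributed load: 410.6 × 3.3 = 1354.98 lb at 2.45 ft from A.
ΣM about A: C_y·4 − (410.6·3.3)·2.45 − 1950·4.5 = 0 → C_y = 12094.701/4 = 3023.68 ≈ 3024 lb.
ΣF_y = 0: A_y + 3023.68 − 410.6·3.3 − 1950 = 0 → A_y = 281.3 lb.
ΣF_x = 0: A_x + 1950 = 0 → A_x = -1950 lb.

A_x = -1950 lb, A_y = 281.3 lb, C_y = 3024 lb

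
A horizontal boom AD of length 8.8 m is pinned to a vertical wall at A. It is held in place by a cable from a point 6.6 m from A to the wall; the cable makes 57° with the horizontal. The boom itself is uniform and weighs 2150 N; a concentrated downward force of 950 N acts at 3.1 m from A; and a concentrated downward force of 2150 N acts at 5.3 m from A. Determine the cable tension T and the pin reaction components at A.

T = 4300 N, A_x = 2342 N, A_y = 1644 N

ΣM about A: T·sin57°·6.6 − 2150·4.4 − 950·3.1 − 2150·5.3 = 0 → T = 23800/(6.6·0.838671) = 4299.73 ≈ 4300 N.
ΣF_x = 0: A_x − T·cos57° = 0 → A_x = 4299.73 × 0.544639 = 2342 N.
ΣF_y = 0: A_y + T·sin57° − 2150 − 950 − 2150 = 0 → A_y = 5250 − 4299.73 × 0.838671 = 1644 N.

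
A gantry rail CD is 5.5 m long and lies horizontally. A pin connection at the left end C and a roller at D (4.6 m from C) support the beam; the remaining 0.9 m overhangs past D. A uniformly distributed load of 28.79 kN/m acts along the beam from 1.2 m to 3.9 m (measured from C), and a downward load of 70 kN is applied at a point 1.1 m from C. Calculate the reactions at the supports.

Resultant of the distributed load: 28.79 × 2.7 = 77.733 kN at 2.55 m from C.
Taking moments about C: D_y·4.6 − (28.79·2.7)·2.55 − 70·1.1 = 0 → D_y = 275.21915/4.6 = 59.8303 ≈ 59.83 kN.
ΣF_y = 0: C_y + 59.8303 − 28.79·2.7 − 70 = 0 → C_y = 87.90 kN.
ΣF_x = 0: no horizontal applied forces, so C_x = 0.

C_x = 0, C_y = 87.90 kN, D_y = 59.83 kN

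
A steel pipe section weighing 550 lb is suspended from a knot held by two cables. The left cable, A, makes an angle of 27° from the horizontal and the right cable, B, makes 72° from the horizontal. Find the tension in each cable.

T_A = 172.1 lb, T_B = 496.2 lb

ΣF_x = 0: −T_A·cos27° + T_B·cos72° = 0 → T_B = 2.88336·T_A.
ΣF_y = 0: T_A·sin27° + T_B·sin72° = 550.
Substitute: T_A·(0.45399 + 2.88336·0.951057) = 550 → T_A = 172.078 ≈ 172.1 lb.
Then T_B = 2.88336 × 172.078 = 496.2 lb.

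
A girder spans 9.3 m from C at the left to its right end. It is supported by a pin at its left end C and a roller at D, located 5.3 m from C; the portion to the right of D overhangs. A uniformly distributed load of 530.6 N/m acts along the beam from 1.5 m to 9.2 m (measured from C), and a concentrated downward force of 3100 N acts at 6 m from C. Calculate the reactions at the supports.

C_x = 0, C_y = -448.0 N, D_y = 7634 N

Resultant of the distributed load: 530.6 × 7.7 = 4085.62 N at 5.35 m from C.
Moments about C: D_y·5.3 − (530.6·7.7)·5.35 − 3100·6 = 0 → D_y = 40458.067/5.3 = 7633.6 ≈ 7634 N.
ΣF_y = 0: C_y + 7633.6 − 530.6·7.7 − 3100 = 0 → C_y = -448.0 N.
ΣF_x = 0: no horizontal applied forces, so C_x = 0.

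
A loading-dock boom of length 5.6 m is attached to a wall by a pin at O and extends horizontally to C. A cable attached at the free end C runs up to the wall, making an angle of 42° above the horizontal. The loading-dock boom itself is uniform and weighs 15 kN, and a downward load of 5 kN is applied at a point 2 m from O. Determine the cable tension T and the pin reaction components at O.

T = 13.88 kN, O_x = 10.31 kN, O_y = 10.71 kN

ΣM about O: T·sin42°·5.6 − 15·2.8 − 5·2 = 0 → T = 52/(5.6·0.669131) = 13.8773 ≈ 13.88 kN.
ΣF_x = 0: O_x − T·cos42° = 0 → O_x = 13.8773 × 0.743145 = 10.31 kN.
ΣF_y = 0: O_y + T·sin42° − 15 − 5 = 0 → O_y = 20 − 13.8773 × 0.669131 = 10.71 kN.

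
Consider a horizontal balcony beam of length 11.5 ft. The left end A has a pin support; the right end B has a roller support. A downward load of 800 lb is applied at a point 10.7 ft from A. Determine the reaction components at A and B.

A_x = 0, A_y = 55.65 lb, B_y = 744.3 lb

Moments about A: B_y·11.5 − 800·10.7 = 0 → B_y = 8560/11.5 = 744.348 ≈ 744.3 lb.
ΣF_y = 0: A_y + 744.348 − 800 = 0 → A_y = 55.65 lb.
ΣF_x = 0: no horizontal applied forces, so A_x = 0.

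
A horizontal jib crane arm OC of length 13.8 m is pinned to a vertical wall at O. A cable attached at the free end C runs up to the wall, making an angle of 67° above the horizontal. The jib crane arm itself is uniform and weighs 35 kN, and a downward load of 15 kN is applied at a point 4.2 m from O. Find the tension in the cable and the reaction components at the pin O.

T = 23.97 kN, O_x = 9.366 kN, O_y = 27.93 kN

ΣM about O: T·sin67°·13.8 − 35·6.9 − 15·4.2 = 0 → T = 304.5/(13.8·0.920505) = 23.9708 ≈ 23.97 kN.
ΣF_x = 0: O_x − T·cos67° = 0 → O_x = 23.9708 × 0.390731 = 9.366 kN.
ΣF_y = 0: O_y + T·sin67° − 35 − 15 = 0 → O_y = 50 − 23.9708 × 0.920505 = 27.93 kN.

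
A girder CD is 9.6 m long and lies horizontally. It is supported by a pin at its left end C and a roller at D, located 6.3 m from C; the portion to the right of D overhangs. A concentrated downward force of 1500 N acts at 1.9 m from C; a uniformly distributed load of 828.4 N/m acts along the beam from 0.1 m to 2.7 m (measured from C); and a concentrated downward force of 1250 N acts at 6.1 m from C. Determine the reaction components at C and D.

C_x = 0, C_y = 2763 N, D_y = 2141 N

Resultant of the distributed load: 828.4 × 2.6 = 2153.84 N at 1.4 m from C.
ΣM about C: D_y·6.3 − 1500·1.9 − (828.4·2.6)·1.4 − 1250·6.1 = 0 → D_y = 13490.376/6.3 = 2141.33 ≈ 2141 N.
ΣF_y = 0: C_y + 2141.33 − 1500 − 828.4·2.6 − 1250 = 0 → C_y = 2763 N.
ΣF_x = 0: no horizontal applied forces, so C_x = 0.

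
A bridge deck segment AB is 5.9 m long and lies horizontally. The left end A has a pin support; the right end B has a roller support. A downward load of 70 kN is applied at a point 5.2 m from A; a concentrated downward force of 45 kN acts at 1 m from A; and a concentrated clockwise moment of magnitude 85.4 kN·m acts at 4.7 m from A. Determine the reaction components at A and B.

ΣM about A: B_y·5.9 − 70·5.2 − 45·1 − 85.4 = 0 → B_y = 494.4/5.9 = 83.7966 ≈ 83.80 kN.
ΣF_y = 0: A_y + 83.7966 − 70 − 45 = 0 → A_y = 31.20 kN.
ΣF_x = 0: no horizontal applied forces, so A_x = 0.

A_x = 0, A_y = 31.20 kN, B_y = 83.80 kN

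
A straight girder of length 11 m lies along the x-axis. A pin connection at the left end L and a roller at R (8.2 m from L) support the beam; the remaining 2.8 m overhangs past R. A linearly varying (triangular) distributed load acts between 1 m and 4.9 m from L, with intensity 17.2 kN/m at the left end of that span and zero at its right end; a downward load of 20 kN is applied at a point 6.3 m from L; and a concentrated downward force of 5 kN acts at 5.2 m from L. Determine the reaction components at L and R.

Resultant of the triangular load: ½ × 17.2 × 3.9 = 33.54 kN, acting at 2.3 m from L (one-third of the span from the peak).
Moments about L: R_y·8.2 − (½·17.2·3.9)·2.3 − 20·6.3 − 5·5.2 = 0 → R_y = 229.142/8.2 = 27.9441 ≈ 27.94 kN.
ΣF_y = 0: L_y + 27.9441 − ½·17.2·3.9 − 20 − 5 = 0 → L_y = 30.60 kN.
ΣF_x = 0: no horizontal applied forces, so L_x = 0.

L_x = 0, L_y = 30.60 kN, R_y = 27.94 kN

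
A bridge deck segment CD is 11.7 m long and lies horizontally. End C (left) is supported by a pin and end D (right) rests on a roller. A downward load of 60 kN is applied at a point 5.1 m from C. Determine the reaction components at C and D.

ΣM about C: D_y·11.7 − 60·5.1 = 0 → D_y = 306/11.7 = 26.1538 ≈ 26.15 kN.
ΣF_y = 0: C_y + 26.1538 − 60 = 0 → C_y = 33.85 kN.
ΣF_x = 0: no horizontal applied forces, so C_x = 0.

C_x = 0, C_y = 33.85 kN, D_y = 26.15 kN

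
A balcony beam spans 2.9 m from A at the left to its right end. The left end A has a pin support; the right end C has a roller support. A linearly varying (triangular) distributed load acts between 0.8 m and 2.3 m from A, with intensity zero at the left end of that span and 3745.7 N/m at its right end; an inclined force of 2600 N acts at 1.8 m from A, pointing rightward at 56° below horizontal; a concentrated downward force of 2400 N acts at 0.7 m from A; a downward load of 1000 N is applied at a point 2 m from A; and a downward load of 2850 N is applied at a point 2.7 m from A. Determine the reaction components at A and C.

A_x = -1454 N, A_y = 4211 N, C_y = 7004 N

Resultant of the triangular load: ½ × 3745.7 × 1.5 = 2809.275 N, acting at 1.8 m from A (one-third of the span from the peak).
ΣM about A: C_y·2.9 − (½·3745.7·1.5)·1.8 − 2600·sin56°·1.8 − 2400·0.7 − 1000·2 − 2850·2.7 = 0 → C_y = 20311.6/2.9 = 7004 N.
ΣF_y = 0: A_y + 7004 − ½·3745.7·1.5 − 2600·sin56° − 2400 − 1000 − 2850 = 0 → A_y = 4211 N.
ΣF_x = 0: A_x + 2600·cos56° = 0 → A_x = -1454 N.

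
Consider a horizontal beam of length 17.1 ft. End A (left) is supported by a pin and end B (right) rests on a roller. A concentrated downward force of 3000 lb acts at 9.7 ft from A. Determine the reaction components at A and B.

A_x = 0, A_y = 1298 lb, B_y = 1702 lb

Moments about A: B_y·17.1 − 3000·9.7 = 0 → B_y = 29100/17.1 = 1701.75 ≈ 1702 lb.
ΣF_y = 0: A_y + 1701.75 − 3000 = 0 → A_y = 1298 lb.
ΣF_x = 0: no horizontal applied forces, so A_x = 0.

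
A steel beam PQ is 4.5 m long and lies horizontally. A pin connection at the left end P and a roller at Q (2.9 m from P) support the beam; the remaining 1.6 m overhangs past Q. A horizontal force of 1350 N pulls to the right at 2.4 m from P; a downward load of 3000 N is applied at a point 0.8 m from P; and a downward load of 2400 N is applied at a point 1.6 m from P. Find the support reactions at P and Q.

Taking moments about P: Q_y·2.9 − 3000·0.8 − 2400·1.6 = 0 → Q_y = 6240/2.9 = 2151.72 ≈ 2152 N.
ΣF_y = 0: P_y + 2151.72 − 3000 − 2400 = 0 → P_y = 3248 N.
ΣF_x = 0: P_x + 1350 = 0 → P_x = -1350 N.

P_x = -1350 N, P_y = 3248 N, Q_y = 2152 N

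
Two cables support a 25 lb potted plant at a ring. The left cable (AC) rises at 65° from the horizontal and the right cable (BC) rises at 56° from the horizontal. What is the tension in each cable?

T_AC = 16.31 lb, T_BC = 12.33 lb

ΣF_x = 0: −T_AC·cos65° + T_BC·cos56° = 0 → T_BC = 0.755765·T_AC.
ΣF_y = 0: T_AC·sin65° + T_BC·sin56° = 25.
Substitute: T_AC·(0.906308 + 0.755765·0.829038) = 25 → T_AC = 16.3093 ≈ 16.31 lb.
Then T_BC = 0.755765 × 16.3093 = 12.33 lb.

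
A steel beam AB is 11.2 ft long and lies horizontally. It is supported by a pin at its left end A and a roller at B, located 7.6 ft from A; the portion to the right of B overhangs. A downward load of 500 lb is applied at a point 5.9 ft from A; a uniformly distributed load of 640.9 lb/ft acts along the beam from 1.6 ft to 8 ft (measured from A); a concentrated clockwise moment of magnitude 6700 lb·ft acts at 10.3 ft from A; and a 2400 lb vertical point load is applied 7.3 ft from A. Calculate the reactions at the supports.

Resultant of the distributed load: 640.9 × 6.4 = 4101.76 lb at 4.8 ft from A.
Moments about A: B_y·7.6 − 500·5.9 − (640.9·6.4)·4.8 − 6700 − 2400·7.3 = 0 → B_y = 46858.448/7.6 = 6165.59 ≈ 6166 lb.
ΣF_y = 0: A_y + 6165.59 − 500 − 640.9·6.4 − 2400 = 0 → A_y = 836.2 lb.
ΣF_x = 0: no horizontal applied forces, so A_x = 0.

A_x = 0, A_y = 836.2 lb, B_y = 6166 lb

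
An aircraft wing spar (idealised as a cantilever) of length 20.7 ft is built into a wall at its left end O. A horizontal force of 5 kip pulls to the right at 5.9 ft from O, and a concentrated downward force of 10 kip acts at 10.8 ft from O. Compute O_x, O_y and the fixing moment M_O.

ΣF_x = 0: O_x + 5 = 0 → O_x = -5.000 kip.
ΣF_y = 0: O_y − 10 = 0 → O_y = 10.00 kip.
ΣM about O: M_O − 10·10.8 = 0 → M_O = 108.0 kip·ft.

O_x = -5.000 kip, O_y = 10.00 kip, M_O = 108.0 kip·ft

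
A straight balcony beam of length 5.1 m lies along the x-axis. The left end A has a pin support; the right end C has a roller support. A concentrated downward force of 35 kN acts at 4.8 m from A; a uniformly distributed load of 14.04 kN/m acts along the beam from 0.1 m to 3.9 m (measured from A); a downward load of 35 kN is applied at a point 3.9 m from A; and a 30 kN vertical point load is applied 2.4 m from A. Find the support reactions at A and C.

Resultant of the distributed load: 14.04 × 3.8 = 53.352 kN at 2 m from A.
Taking moments about A: C_y·5.1 − 35·4.8 − (14.04·3.8)·2 − 35·3.9 − 30·2.4 = 0 → C_y = 483.204/5.1 = 94.7459 ≈ 94.75 kN.
ΣF_y = 0: A_y + 94.7459 − 35 − 14.04·3.8 − 35 − 30 = 0 → A_y = 58.61 kN.
ΣF_x = 0: no horizontal applied forces, so A_x = 0.

A_x = 0, A_y = 58.61 kN, C_y = 94.75 kN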